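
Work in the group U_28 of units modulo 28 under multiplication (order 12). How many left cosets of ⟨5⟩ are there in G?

|⟨5⟩| = 6 and |G| = 12.
By Lagrange, [G : H] = |G|/|H| = 12/6 = 2.

2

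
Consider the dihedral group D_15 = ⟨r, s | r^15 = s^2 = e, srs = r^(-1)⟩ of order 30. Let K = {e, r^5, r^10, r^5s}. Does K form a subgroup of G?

No

|K| = 4 does not divide |G| = 30, so by Lagrange K is not a subgroup.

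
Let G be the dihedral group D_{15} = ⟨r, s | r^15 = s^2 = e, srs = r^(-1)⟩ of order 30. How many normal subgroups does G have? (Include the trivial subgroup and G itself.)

5

G has 28 subgroups. Checking conjugation-invariance by order — order 1: 1/1 normal; order 2: 0/15 normal; order 3: 1/1 normal; order 5: 1/1 normal; order 6: 0/5 normal; order 10: 0/3 normal; order 15: 1/1 normal; order 30: 1/1 normal.
Total normal subgroups: 5.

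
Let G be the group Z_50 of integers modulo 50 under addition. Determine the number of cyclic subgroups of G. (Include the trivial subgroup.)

6

A cyclic subgroup of order d is generated by each of its φ(d) elements of order d, so the cyclic subgroups of order d number (#elements of order d)/φ(d).
Cyclic subgroups by order — order 1: 1; order 2: 1; order 5: 1; order 10: 1; order 25: 1; order 50: 1.
Total: 6.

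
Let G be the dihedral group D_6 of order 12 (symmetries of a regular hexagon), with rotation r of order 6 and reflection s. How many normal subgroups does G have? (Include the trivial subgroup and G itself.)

7

G has 16 subgroups. Checking conjugation-invariance by order — order 1: 1/1 normal; order 2: 1/7 normal; order 3: 1/1 normal; order 4: 0/3 normal; order 6: 3/3 normal; order 12: 1/1 normal.
Total normal subgroups: 7.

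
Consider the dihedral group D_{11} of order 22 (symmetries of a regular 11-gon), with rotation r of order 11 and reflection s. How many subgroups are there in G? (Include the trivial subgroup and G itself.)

14

|G| = 22, so by Lagrange every subgroup order divides 22. Divisors: 1, 2, 11, 22.
Subgroups by order — order 1: 1; order 2: 11; order 11: 1; order 22: 1.
Total: 1 + 11 + 1 + 1 = 14.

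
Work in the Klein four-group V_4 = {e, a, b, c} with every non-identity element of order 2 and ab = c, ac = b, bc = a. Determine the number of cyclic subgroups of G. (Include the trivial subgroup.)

Each element a generates a cyclic subgroup ⟨a⟩; distinct elements may generate the same one (a cyclic group of order d has φ(d) generators).
Cyclic subgroups by order — order 1: 1; order 2: 3.
Total: 4.

4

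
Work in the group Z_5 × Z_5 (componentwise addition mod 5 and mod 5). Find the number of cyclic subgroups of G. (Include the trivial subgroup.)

Each element a generates a cyclic subgroup ⟨a⟩; distinct elements may generate the same one (a cyclic group of order d has φ(d) generators).
Cyclic subgroups by order — order 1: 1; order 5: 6.
Total: 7.

7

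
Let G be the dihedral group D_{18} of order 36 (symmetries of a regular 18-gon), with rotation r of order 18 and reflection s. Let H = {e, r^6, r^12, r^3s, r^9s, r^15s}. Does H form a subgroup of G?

Yes

|H| = 6 divides |G| = 36, consistent with Lagrange.
H contains the identity, every element's inverse is in H, and H is closed under ·: it is a subgroup.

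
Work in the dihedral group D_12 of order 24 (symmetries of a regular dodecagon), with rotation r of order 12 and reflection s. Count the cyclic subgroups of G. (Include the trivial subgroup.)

18

Each element a generates a cyclic subgroup ⟨a⟩; distinct elements may generate the same one (a cyclic group of order d has φ(d) generators).
Cyclic subgroups by order — order 1: 1; order 2: 13; order 3: 1; order 4: 1; order 6: 1; order 12: 1.
Total: 18.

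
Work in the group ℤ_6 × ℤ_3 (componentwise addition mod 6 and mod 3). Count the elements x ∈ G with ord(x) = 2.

An element (a,b) has order lcm(ord(a), ord(b)); count pairs with lcm equal to 2.
Enumerating gives 1 such elements.

1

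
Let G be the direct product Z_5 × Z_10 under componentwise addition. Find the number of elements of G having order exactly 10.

An element (a,b) has order lcm(ord(a), ord(b)); count pairs with lcm equal to 10.
Enumerating gives 24 such elements.

24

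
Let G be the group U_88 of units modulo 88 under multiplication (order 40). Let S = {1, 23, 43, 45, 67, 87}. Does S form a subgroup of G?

No

|S| = 6 does not divide |G| = 40, so by Lagrange S is not a subgroup.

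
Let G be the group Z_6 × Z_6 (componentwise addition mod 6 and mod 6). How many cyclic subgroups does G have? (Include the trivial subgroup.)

20

Group the elements of G by the cyclic subgroup they generate; each cyclic subgroup of order d accounts for φ(d) elements.
Cyclic subgroups by order — order 1: 1; order 2: 3; order 3: 4; order 6: 12.
Total: 20.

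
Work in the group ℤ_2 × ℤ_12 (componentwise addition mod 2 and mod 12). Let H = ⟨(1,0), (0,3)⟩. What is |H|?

8

|⟨(1,0)⟩| = 2 and |⟨(0,3)⟩| = 4, so |H| is a multiple of lcm(2, 4) = 4 and divides |G| = 24.
Closing under the operation: H = {(0,0), (0,3), (0,6), (0,9), (1,0), (1,3), (1,6), (1,9)}, so |H| = 8.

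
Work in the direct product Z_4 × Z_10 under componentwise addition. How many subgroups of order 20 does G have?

3

|G| = 40 and 20 | 40, so subgroups of order 20 are possible by Lagrange.
The subgroups of order 20 are: {(0,0), (0,1), (0,2), (0,3), (0,4), (0,5), (0,6), (0,7), (0,8), (0,9), (2,0), (2,1), (2,2), (2,3), (2,4), (2,5), (2,6), (2,7), (2,8), (2,9)}; {(0,0), (0,2), (0,4), (0,6), (0,8), (1,0), (1,2), (1,4), (1,6), (1,8), (2,0), (2,2), (2,4), (2,6), (2,8), (3,0), (3,2), (3,4), (3,6), (3,8)}; {(0,0), (0,2), (0,4), (0,6), (0,8), (1,1), (1,3), (1,5), (1,7), (1,9), (2,0), (2,2), (2,4), (2,6), (2,8), (3,1), (3,3), (3,5), (3,7), (3,9)}.
So G has 3 subgroups of order 20.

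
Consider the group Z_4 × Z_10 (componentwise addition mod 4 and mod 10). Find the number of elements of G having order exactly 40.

0

An element (a,b) has order lcm(ord(a), ord(b)); count pairs with lcm equal to 40.
Enumerating gives 0 such elements.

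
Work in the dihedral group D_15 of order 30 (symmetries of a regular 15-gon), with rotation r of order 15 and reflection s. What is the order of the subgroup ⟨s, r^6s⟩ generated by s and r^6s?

10

|⟨s⟩| = 2 and |⟨r^6s⟩| = 2, so |H| is a multiple of lcm(2, 2) = 2 and divides |G| = 30.
Closing under the operation: H = {e, r^3, r^6, r^9, r^12, s, r^3s, r^6s, r^9s, r^12s}, so |H| = 10.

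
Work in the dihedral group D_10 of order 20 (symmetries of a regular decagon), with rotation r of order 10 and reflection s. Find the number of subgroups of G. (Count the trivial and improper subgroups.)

|G| = 20, so by Lagrange every subgroup order divides 20. Divisors: 1, 2, 4, 5, 10, 20.
Subgroups by order — order 1: 1; order 2: 11; order 4: 5; order 5: 1; order 10: 3; order 20: 1.
Total: 1 + 11 + 5 + 1 + 3 + 1 = 22.

22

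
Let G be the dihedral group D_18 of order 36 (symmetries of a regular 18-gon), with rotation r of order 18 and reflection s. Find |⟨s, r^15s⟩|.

12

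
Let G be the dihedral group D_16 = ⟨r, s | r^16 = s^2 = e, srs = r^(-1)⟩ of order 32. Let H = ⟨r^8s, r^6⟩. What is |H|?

|⟨r^8s⟩| = 2 and |⟨r^6⟩| = 8, so |H| is a multiple of lcm(2, 8) = 8 and divides |G| = 32.
Closing under the operation: H = {e, r^2, r^4, r^6, r^8, r^10, r^12, r^14, s, r^2s, r^4s, r^6s, r^8s, r^10s, r^12s, r^14s}, so |H| = 16.

16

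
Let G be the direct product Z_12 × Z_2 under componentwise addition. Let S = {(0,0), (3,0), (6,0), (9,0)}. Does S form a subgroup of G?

|S| = 4 divides |G| = 24, consistent with Lagrange.
S contains the identity, every element's inverse is in S, and S is closed under +: it is a subgroup.
In fact S = ⟨(9,0)⟩.

Yes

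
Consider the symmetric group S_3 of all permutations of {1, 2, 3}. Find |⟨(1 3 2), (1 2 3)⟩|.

3

|⟨(1 3 2)⟩| = 3 and |⟨(1 2 3)⟩| = 3, so |H| is a multiple of lcm(3, 3) = 3 and divides |G| = 6.
Closing under the operation: H = {e, (1 2 3), (1 3 2)}, so |H| = 3.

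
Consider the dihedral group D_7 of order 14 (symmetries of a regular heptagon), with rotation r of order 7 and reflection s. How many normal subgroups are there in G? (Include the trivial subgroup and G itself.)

3

G has 10 subgroups. Checking conjugation-invariance by order — order 1: 1/1 normal; order 2: 0/7 normal; order 7: 1/1 normal; order 14: 1/1 normal.
Total normal subgroups: 3.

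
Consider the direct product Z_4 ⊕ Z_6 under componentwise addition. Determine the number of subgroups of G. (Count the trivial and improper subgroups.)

16

|G| = 24, so by Lagrange every subgroup order divides 24. Divisors: 1, 2, 3, 4, 6, 8, 12, 24.
Subgroups by order — order 1: 1; order 2: 3; order 3: 1; order 4: 3; order 6: 3; order 8: 1; order 12: 3; order 24: 1.
Total: 1 + 3 + 1 + 3 + 3 + 1 + 3 + 1 = 16.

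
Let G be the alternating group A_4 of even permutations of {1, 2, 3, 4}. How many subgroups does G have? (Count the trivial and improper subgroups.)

10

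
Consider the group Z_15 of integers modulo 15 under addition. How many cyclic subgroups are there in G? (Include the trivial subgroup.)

4

A cyclic subgroup of order d is generated by each of its φ(d) elements of order d, so the cyclic subgroups of order d number (#elements of order d)/φ(d).
Cyclic subgroups by order — order 1: 1; order 3: 1; order 5: 1; order 15: 1.
Total: 4.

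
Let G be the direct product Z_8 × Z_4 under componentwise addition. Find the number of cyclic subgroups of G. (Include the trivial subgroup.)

14

A cyclic subgroup of order d is generated by each of its φ(d) elements of order d, so the cyclic subgroups of order d number (#elements of order d)/φ(d).
Cyclic subgroups by order — order 1: 1; order 2: 3; order 4: 6; order 8: 4.
Total: 14.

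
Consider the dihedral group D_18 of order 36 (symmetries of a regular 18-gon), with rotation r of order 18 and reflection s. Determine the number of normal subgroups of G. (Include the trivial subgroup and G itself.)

G has 45 subgroups. Checking conjugation-invariance by order — order 1: 1/1 normal; order 2: 1/19 normal; order 3: 1/1 normal; order 4: 0/9 normal; order 6: 1/7 normal; order 9: 1/1 normal; order 12: 0/3 normal; order 18: 3/3 normal; order 36: 1/1 normal.
Total normal subgroups: 9.

9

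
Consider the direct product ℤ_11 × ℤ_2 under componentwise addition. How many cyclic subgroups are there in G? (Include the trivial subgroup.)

Each element a generates a cyclic subgroup ⟨a⟩; distinct elements may generate the same one (a cyclic group of order d has φ(d) generators).
Cyclic subgroups by order — order 1: 1; order 2: 1; order 11: 1; order 22: 1.
Total: 4.

4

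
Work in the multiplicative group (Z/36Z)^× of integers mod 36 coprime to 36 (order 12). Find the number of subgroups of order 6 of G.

|G| = 12 and 6 | 12, so subgroups of order 6 are possible by Lagrange.
The subgroups of order 6 are: {1, 11, 13, 23, 25, 35}; {1, 5, 13, 17, 25, 29}; {1, 7, 13, 19, 25, 31}.
So G has 3 subgroups of order 6.

3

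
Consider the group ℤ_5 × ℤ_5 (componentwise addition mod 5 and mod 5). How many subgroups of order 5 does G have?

6

|G| = 25 and 5 | 25, so subgroups of order 5 are possible by Lagrange.
The subgroups of order 5 are: {(0,0), (0,1), (0,2), (0,3), (0,4)}; {(0,0), (1,0), (2,0), (3,0), (4,0)}; {(0,0), (1,1), (2,2), (3,3), (4,4)}; {(0,0), (1,2), (2,4), (3,1), (4,3)}; … (6 in all).
So G has 6 subgroups of order 5.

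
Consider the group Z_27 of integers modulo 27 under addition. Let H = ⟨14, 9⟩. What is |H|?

|⟨14⟩| = 27 and |⟨9⟩| = 3, so |H| is a multiple of lcm(27, 3) = 27 and divides |G| = 27.
Closing {14, 9} under the group operation gives all of G, so |H| = 27.

27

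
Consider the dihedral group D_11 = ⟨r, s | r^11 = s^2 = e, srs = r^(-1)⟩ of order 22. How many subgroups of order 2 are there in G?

|G| = 22 and 2 | 22, so subgroups of order 2 are possible by Lagrange.
The subgroups of order 2 are: {e, r^10s}; {e, r^2s}; {e, r^3s}; {e, r^4s}; … (11 in all).
So G has 11 subgroups of order 2.

11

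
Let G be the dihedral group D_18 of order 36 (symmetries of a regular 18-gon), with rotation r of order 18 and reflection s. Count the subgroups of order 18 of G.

|G| = 36 and 18 | 36, so subgroups of order 18 are possible by Lagrange.
The subgroups of order 18 are: {e, r, r^2, r^3, r^4, r^5, r^6, r^7, r^8, r^9, r^10, r^11, r^12, r^13, r^14, r^15, r^16, r^17}; {e, r^2, r^4, r^6, r^8, r^10, r^12, r^14, r^16, s, r^2s, r^4s, r^6s, r^8s, r^10s, r^12s, r^14s, r^16s}; {e, r^2, r^4, r^6, r^8, r^10, r^12, r^14, r^16, rs, r^3s, r^5s, r^7s, r^9s, r^11s, r^13s, r^15s, r^17s}.
So G has 3 subgroups of order 18.

3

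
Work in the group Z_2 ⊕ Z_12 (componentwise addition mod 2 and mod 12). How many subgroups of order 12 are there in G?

3

|G| = 24 and 12 | 24, so subgroups of order 12 are possible by Lagrange.
The subgroups of order 12 are: {(0,0), (0,1), (0,2), (0,3), (0,4), (0,5), (0,6), (0,7), (0,8), (0,9), (0,10), (0,11)}; {(0,0), (0,2), (0,4), (0,6), (0,8), (0,10), (1,0), (1,2), (1,4), (1,6), (1,8), (1,10)}; {(0,0), (0,2), (0,4), (0,6), (0,8), (0,10), (1,1), (1,3), (1,5), (1,7), (1,9), (1,11)}.
So G has 3 subgroups of order 12.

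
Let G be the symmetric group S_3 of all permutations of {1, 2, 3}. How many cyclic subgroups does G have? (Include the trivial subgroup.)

Each element a generates a cyclic subgroup ⟨a⟩; distinct elements may generate the same one (a cyclic group of order d has φ(d) generators).
Cyclic subgroups by order — order 1: 1; order 2: 3; order 3: 1.
Total: 5.

5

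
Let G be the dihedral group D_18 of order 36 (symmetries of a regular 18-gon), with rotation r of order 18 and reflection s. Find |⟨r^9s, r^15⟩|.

12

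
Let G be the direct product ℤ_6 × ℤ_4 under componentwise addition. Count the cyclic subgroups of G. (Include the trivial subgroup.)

Each element a generates a cyclic subgroup ⟨a⟩; distinct elements may generate the same one (a cyclic group of order d has φ(d) generators).
Cyclic subgroups by order — order 1: 1; order 2: 3; order 3: 1; order 4: 2; order 6: 3; order 12: 2.
Total: 12.

12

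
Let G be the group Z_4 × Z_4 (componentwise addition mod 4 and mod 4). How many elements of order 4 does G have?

12

An element (a,b) has order lcm(ord(a), ord(b)); count pairs with lcm equal to 4.
Enumerating gives 12 such elements.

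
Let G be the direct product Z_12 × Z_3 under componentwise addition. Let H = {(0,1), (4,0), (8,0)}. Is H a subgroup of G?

No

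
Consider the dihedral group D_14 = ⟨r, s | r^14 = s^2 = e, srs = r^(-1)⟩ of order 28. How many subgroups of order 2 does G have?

|G| = 28 and 2 | 28, so subgroups of order 2 are possible by Lagrange.
The subgroups of order 2 are: {e, r^10s}; {e, r^11s}; {e, r^12s}; {e, r^13s}; … (15 in all).
So G has 15 subgroups of order 2.

15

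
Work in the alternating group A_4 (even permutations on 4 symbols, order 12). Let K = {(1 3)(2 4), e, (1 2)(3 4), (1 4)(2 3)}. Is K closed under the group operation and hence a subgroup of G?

|K| = 4 divides |G| = 12, consistent with Lagrange.
K contains the identity, every element's inverse is in K, and K is closed under ∘: it is a subgroup.

Yes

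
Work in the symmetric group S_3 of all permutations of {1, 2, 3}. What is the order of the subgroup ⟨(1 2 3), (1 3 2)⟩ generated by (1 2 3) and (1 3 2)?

|⟨(1 2 3)⟩| = 3 and |⟨(1 3 2)⟩| = 3, so |H| is a multiple of lcm(3, 3) = 3 and divides |G| = 6.
Closing under the operation: H = {e, (1 2 3), (1 3 2)}, so |H| = 3.

3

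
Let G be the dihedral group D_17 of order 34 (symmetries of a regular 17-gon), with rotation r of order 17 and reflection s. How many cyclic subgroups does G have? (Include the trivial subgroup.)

19

Each element a generates a cyclic subgroup ⟨a⟩; distinct elements may generate the same one (a cyclic group of order d has φ(d) generators).
Cyclic subgroups by order — order 1: 1; order 2: 17; order 17: 1.
Total: 19.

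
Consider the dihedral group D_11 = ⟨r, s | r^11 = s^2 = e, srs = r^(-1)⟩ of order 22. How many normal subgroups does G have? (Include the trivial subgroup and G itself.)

G has 14 subgroups. Checking conjugation-invariance by order — order 1: 1/1 normal; order 2: 0/11 normal; order 11: 1/1 normal; order 22: 1/1 normal.
Total normal subgroups: 3.

3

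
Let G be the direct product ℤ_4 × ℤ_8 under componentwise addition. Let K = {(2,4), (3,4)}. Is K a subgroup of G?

The identity (0,0) ∉ K, so K is not a subgroup.

No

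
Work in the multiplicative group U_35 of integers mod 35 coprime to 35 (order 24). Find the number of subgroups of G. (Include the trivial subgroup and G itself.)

|G| = 24, so by Lagrange every subgroup order divides 24. Divisors: 1, 2, 3, 4, 6, 8, 12, 24.
Subgroups by order — order 1: 1; order 2: 3; order 3: 1; order 4: 3; order 6: 3; order 8: 1; order 12: 3; order 24: 1.
Total: 1 + 3 + 1 + 3 + 3 + 1 + 3 + 1 = 16.

16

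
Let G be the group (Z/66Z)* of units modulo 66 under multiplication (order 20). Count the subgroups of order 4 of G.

|G| = 20 and 4 | 20, so subgroups of order 4 are possible by Lagrange.
The subgroups of order 4 are: {1, 23, 43, 65}.
So G has 1 subgroup of order 4.

1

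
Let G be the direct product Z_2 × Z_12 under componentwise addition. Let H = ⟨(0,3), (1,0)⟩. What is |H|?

|⟨(0,3)⟩| = 4 and |⟨(1,0)⟩| = 2, so |H| is a multiple of lcm(4, 2) = 4 and divides |G| = 24.
Closing under the operation: H = {(0,0), (0,3), (0,6), (0,9), (1,0), (1,3), (1,6), (1,9)}, so |H| = 8.

8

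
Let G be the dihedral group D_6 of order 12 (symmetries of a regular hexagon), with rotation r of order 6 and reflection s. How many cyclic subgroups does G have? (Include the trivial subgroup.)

10

Each element a generates a cyclic subgroup ⟨a⟩; distinct elements may generate the same one (a cyclic group of order d has φ(d) generators).
Cyclic subgroups by order — order 1: 1; order 2: 7; order 3: 1; order 6: 1.
Total: 10.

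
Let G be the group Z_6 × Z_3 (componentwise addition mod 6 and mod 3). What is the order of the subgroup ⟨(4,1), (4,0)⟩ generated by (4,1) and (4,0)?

|⟨(4,1)⟩| = 3 and |⟨(4,0)⟩| = 3, so |H| is a multiple of lcm(3, 3) = 3 and divides |G| = 18.
Closing under the operation: H = {(0,0), (0,1), (0,2), (2,0), (2,1), (2,2), (4,0), (4,1), (4,2)}, so |H| = 9.

9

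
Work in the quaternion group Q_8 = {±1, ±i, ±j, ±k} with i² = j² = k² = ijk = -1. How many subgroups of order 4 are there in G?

3

|G| = 8 and 4 | 8, so subgroups of order 4 are possible by Lagrange.
The subgroups of order 4 are: {1, -1, i, -i}; {1, -1, j, -j}; {1, -1, k, -k}.
So G has 3 subgroups of order 4.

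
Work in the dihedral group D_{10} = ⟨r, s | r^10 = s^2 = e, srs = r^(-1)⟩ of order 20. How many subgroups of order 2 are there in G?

11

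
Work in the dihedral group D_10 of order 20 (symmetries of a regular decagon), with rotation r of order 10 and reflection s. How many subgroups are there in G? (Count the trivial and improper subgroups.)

|G| = 20, so by Lagrange every subgroup order divides 20. Divisors: 1, 2, 4, 5, 10, 20.
Subgroups by order — order 1: 1; order 2: 11; order 4: 5; order 5: 1; order 10: 3; order 20: 1.
Total: 1 + 11 + 5 + 1 + 3 + 1 = 22.

22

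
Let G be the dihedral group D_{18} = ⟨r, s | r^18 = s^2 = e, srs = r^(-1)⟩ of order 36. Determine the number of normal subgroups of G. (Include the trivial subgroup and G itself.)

9

G has 45 subgroups. Checking conjugation-invariance by order — order 1: 1/1 normal; order 2: 1/19 normal; order 3: 1/1 normal; order 4: 0/9 normal; order 6: 1/7 normal; order 9: 1/1 normal; order 12: 0/3 normal; order 18: 3/3 normal; order 36: 1/1 normal.
Total normal subgroups: 9.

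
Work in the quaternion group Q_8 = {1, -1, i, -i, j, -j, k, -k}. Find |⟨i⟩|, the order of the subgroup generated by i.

Computing powers of i: the smallest k with (i)^k = e is k = 4.

4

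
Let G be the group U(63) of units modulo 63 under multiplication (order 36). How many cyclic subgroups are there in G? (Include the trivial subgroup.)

Each element a generates a cyclic subgroup ⟨a⟩; distinct elements may generate the same one (a cyclic group of order d has φ(d) generators).
Cyclic subgroups by order — order 1: 1; order 2: 3; order 3: 4; order 6: 12.
Total: 20.

20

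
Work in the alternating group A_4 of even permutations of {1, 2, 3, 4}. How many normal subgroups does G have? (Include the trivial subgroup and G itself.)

3

G has 10 subgroups. Checking conjugation-invariance by order — order 1: 1/1 normal; order 2: 0/3 normal; order 3: 0/4 normal; order 4: 1/1 normal; order 12: 1/1 normal.
Total normal subgroups: 3.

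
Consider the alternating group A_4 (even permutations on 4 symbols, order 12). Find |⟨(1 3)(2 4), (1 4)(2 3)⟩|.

4

|⟨(1 3)(2 4)⟩| = 2 and |⟨(1 4)(2 3)⟩| = 2, so |H| is a multiple of lcm(2, 2) = 2 and divides |G| = 12.
Closing under the operation: H = {e, (1 2)(3 4), (1 3)(2 4), (1 4)(2 3)}, so |H| = 4.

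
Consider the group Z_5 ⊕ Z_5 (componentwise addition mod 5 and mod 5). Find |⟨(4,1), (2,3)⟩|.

|⟨(4,1)⟩| = 5 and |⟨(2,3)⟩| = 5, so |H| is a multiple of lcm(5, 5) = 5 and divides |G| = 25.
Closing under the operation: H = {(0,0), (1,4), (2,3), (3,2), (4,1)}, so |H| = 5.

5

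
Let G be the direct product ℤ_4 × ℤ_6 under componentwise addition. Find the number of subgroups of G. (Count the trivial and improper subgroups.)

16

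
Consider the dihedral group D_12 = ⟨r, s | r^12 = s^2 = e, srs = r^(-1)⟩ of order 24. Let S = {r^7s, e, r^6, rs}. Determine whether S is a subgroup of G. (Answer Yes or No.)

Yes

|S| = 4 divides |G| = 24, consistent with Lagrange.
S contains the identity, every element's inverse is in S, and S is closed under ·: it is a subgroup.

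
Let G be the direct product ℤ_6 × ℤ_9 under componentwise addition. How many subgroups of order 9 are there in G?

|G| = 54 and 9 | 54, so subgroups of order 9 are possible by Lagrange.
The subgroups of order 9 are: {(0,0), (0,1), (0,2), (0,3), (0,4), (0,5), (0,6), (0,7), (0,8)}; {(0,0), (0,3), (0,6), (2,0), (2,3), (2,6), (4,0), (4,3), (4,6)}; {(0,0), (0,3), (0,6), (2,1), (2,4), (2,7), (4,2), (4,5), (4,8)}; {(0,0), (0,3), (0,6), (2,2), (2,5), (2,8), (4,1), (4,4), (4,7)}.
So G has 4 subgroups of order 9.

4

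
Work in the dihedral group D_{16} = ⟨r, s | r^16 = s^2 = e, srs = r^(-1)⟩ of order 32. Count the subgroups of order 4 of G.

9

|G| = 32 and 4 | 32, so subgroups of order 4 are possible by Lagrange.
The subgroups of order 4 are: {e, r^8, r^2s, r^10s}; {e, r^8, r^3s, r^11s}; {e, r^4, r^8, r^12}; {e, r^8, r^4s, r^12s}; … (9 in all).
So G has 9 subgroups of order 4.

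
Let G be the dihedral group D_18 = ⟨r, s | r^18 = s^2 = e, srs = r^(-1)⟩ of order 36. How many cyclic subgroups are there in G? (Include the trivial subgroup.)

Each element a generates a cyclic subgroup ⟨a⟩; distinct elements may generate the same one (a cyclic group of order d has φ(d) generators).
Cyclic subgroups by order — order 1: 1; order 2: 19; order 3: 1; order 6: 1; order 9: 1; order 18: 1.
Total: 24.

24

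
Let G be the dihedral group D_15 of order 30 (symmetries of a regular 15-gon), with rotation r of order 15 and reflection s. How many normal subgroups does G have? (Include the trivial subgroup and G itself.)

G has 28 subgroups. Checking conjugation-invariance by order — order 1: 1/1 normal; order 2: 0/15 normal; order 3: 1/1 normal; order 5: 1/1 normal; order 6: 0/5 normal; order 10: 0/3 normal; order 15: 1/1 normal; order 30: 1/1 normal.
Total normal subgroups: 5.

5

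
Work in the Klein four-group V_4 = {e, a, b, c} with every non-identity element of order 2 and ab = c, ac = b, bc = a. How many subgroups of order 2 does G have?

3

|G| = 4 and 2 | 4, so subgroups of order 2 are possible by Lagrange.
The subgroups of order 2 are: {e, a}; {e, b}; {e, c}.
So G has 3 subgroups of order 2.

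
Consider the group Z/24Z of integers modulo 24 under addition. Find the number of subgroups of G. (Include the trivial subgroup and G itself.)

8

Subgroups of the cyclic group Z/24Z correspond bijectively to divisors of 24.
Divisors of 24: 1, 2, 3, 4, 6, 8, 12, 24.
So Z/24Z has 8 subgroups.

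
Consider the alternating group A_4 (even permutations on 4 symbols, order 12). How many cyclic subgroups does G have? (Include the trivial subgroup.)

8

Each element a generates a cyclic subgroup ⟨a⟩; distinct elements may generate the same one (a cyclic group of order d has φ(d) generators).
Cyclic subgroups by order — order 1: 1; order 2: 3; order 3: 4.
Total: 8.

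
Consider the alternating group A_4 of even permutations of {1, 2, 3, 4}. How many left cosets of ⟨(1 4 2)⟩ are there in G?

|⟨(1 4 2)⟩| = 3 and |G| = 12.
By Lagrange, [G : H] = |G|/|H| = 12/3 = 4.

4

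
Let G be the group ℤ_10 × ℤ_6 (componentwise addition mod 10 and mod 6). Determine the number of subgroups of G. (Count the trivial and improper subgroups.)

20

|G| = 60, so by Lagrange every subgroup order divides 60. Divisors: 1, 2, 3, 4, 5, 6, 10, 12, 15, 20, 30, 60.
Subgroups by order — order 1: 1; order 2: 3; order 3: 1; order 4: 1; order 5: 1; order 6: 3; order 10: 3; order 12: 1; order 15: 1; order 20: 1; order 30: 3; order 60: 1.
Total: 1 + 3 + 1 + 1 + 1 + 3 + 3 + 1 + 1 + 1 + 3 + 1 = 20.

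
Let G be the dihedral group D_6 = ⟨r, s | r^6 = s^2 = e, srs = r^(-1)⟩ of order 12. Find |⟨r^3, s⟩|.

4

|⟨r^3⟩| = 2 and |⟨s⟩| = 2, so |H| is a multiple of lcm(2, 2) = 2 and divides |G| = 12.
Closing under the operation: H = {e, r^3, s, r^3s}, so |H| = 4.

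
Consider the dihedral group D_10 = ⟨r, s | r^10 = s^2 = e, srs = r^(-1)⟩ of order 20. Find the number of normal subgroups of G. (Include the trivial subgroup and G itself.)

7

G has 22 subgroups. Checking conjugation-invariance by order — order 1: 1/1 normal; order 2: 1/11 normal; order 4: 0/5 normal; order 5: 1/1 normal; order 10: 3/3 normal; order 20: 1/1 normal.
Total normal subgroups: 7.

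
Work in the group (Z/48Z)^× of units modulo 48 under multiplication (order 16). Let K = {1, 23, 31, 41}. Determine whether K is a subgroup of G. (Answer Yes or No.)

Yes

|K| = 4 divides |G| = 16, consistent with Lagrange.
K contains the identity, every element's inverse is in K, and K is closed under ·: it is a subgroup.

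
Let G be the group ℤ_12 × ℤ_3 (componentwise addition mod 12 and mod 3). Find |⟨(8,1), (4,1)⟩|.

9

|⟨(8,1)⟩| = 3 and |⟨(4,1)⟩| = 3, so |H| is a multiple of lcm(3, 3) = 3 and divides |G| = 36.
Closing under the operation: H = {(0,0), (0,1), (0,2), (4,0), (4,1), (4,2), (8,0), (8,1), (8,2)}, so |H| = 9.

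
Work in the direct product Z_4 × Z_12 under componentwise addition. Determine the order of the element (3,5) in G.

12

The order of (3,5) in Z_4 × Z_12 is lcm(ord(3) in Z_4, ord(5) in Z_12).
ord(3) = 4 and ord(5) = 12, so |⟨(3,5)⟩| = lcm(4, 12) = 12.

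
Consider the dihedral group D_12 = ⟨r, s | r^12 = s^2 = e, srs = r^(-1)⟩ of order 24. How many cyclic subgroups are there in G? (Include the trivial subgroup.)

A cyclic subgroup of order d is generated by each of its φ(d) elements of order d, so the cyclic subgroups of order d number (#elements of order d)/φ(d).
Cyclic subgroups by order — order 1: 1; order 2: 13; order 3: 1; order 4: 1; order 6: 1; order 12: 1.
Total: 18.

18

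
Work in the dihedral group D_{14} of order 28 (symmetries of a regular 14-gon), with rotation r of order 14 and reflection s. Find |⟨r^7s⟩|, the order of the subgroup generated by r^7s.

Computing powers of r^7s: the smallest k with (r^7s)^k = e is k = 2.

2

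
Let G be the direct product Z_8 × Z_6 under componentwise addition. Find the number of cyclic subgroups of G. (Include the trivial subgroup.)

16

Each element a generates a cyclic subgroup ⟨a⟩; distinct elements may generate the same one (a cyclic group of order d has φ(d) generators).
Cyclic subgroups by order — order 1: 1; order 2: 3; order 3: 1; order 4: 2; order 6: 3; order 8: 2; order 12: 2; order 24: 2.
Total: 16.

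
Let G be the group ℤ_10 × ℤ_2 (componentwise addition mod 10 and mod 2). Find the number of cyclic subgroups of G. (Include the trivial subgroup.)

Each element a generates a cyclic subgroup ⟨a⟩; distinct elements may generate the same one (a cyclic group of order d has φ(d) generators).
Cyclic subgroups by order — order 1: 1; order 2: 3; order 5: 1; order 10: 3.
Total: 8.

8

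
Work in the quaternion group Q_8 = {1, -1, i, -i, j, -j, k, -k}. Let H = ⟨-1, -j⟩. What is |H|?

|⟨-1⟩| = 2 and |⟨-j⟩| = 4, so |H| is a multiple of lcm(2, 4) = 4 and divides |G| = 8.
Closing under the operation: H = {1, -1, j, -j}, so |H| = 4.

4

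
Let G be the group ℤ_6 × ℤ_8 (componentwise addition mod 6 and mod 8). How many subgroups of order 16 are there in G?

|G| = 48 and 16 | 48, so subgroups of order 16 are possible by Lagrange.
The subgroups of order 16 are: {(0,0), (0,1), (0,2), (0,3), (0,4), (0,5), (0,6), (0,7), (3,0), (3,1), (3,2), (3,3), (3,4), (3,5), (3,6), (3,7)}.
So G has 1 subgroup of order 16.

1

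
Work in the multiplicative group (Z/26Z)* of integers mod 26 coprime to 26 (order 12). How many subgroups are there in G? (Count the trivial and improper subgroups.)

6

|G| = 12, so by Lagrange every subgroup order divides 12. Divisors: 1, 2, 3, 4, 6, 12.
Subgroups by order — order 1: 1; order 2: 1; order 3: 1; order 4: 1; order 6: 1; order 12: 1.
Total: 1 + 1 + 1 + 1 + 1 + 1 = 6.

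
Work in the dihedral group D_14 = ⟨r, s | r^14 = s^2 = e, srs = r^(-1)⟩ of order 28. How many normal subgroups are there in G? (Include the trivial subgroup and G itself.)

7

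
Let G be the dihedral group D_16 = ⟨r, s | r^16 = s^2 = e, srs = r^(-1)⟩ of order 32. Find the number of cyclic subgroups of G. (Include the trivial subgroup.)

21

Group the elements of G by the cyclic subgroup they generate; each cyclic subgroup of order d accounts for φ(d) elements.
Cyclic subgroups by order — order 1: 1; order 2: 17; order 4: 1; order 8: 1; order 16: 1.
Total: 21.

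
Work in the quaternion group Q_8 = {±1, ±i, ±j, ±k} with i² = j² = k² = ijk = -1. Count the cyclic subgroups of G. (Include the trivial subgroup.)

5

Group the elements of G by the cyclic subgroup they generate; each cyclic subgroup of order d accounts for φ(d) elements.
Cyclic subgroups by order — order 1: 1; order 2: 1; order 4: 3.
Total: 5.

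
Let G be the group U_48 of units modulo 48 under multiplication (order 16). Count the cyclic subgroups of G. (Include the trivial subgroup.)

12

Each element a generates a cyclic subgroup ⟨a⟩; distinct elements may generate the same one (a cyclic group of order d has φ(d) generators).
Cyclic subgroups by order — order 1: 1; order 2: 7; order 4: 4.
Total: 12.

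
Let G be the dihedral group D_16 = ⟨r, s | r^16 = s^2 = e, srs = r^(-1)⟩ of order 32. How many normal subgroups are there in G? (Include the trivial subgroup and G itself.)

G has 36 subgroups. Checking conjugation-invariance by order — order 1: 1/1 normal; order 2: 1/17 normal; order 4: 1/9 normal; order 8: 1/5 normal; order 16: 3/3 normal; order 32: 1/1 normal.
Total normal subgroups: 8.

8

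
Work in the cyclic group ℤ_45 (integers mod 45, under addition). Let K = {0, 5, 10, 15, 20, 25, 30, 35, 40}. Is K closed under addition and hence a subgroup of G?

Yes

|K| = 9 divides |G| = 45, consistent with Lagrange.
K contains the identity, every element's inverse is in K, and K is closed under +: it is a subgroup.
In fact K = ⟨35⟩.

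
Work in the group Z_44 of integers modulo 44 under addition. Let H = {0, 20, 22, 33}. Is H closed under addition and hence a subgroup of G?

33 ∈ H but its inverse 11 ∉ H, so H is not a subgroup.

No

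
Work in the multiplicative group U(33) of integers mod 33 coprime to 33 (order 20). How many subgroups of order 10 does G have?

3

|G| = 20 and 10 | 20, so subgroups of order 10 are possible by Lagrange.
The subgroups of order 10 are: {1, 4, 7, 10, 13, 16, 19, 25, 28, 31}; {1, 4, 5, 14, 16, 20, 23, 25, 26, 31}; {1, 2, 4, 8, 16, 17, 25, 29, 31, 32}.
So G has 3 subgroups of order 10.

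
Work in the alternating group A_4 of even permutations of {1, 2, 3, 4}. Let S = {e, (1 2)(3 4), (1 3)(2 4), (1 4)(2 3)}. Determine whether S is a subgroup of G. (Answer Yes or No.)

Yes

|S| = 4 divides |G| = 12, consistent with Lagrange.
S contains the identity, every element's inverse is in S, and S is closed under ∘: it is a subgroup.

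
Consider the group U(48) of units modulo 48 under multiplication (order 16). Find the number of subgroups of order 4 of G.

|G| = 16 and 4 | 16, so subgroups of order 4 are possible by Lagrange.
The subgroups of order 4 are: {1, 11, 25, 35}; {1, 13, 25, 37}; {1, 7, 17, 23}; {1, 17, 25, 41}; … (11 in all).
So G has 11 subgroups of order 4.

11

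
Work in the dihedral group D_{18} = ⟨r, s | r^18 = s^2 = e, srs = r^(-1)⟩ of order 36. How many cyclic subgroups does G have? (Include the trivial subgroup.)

24

Group the elements of G by the cyclic subgroup they generate; each cyclic subgroup of order d accounts for φ(d) elements.
Cyclic subgroups by order — order 1: 1; order 2: 19; order 3: 1; order 6: 1; order 9: 1; order 18: 1.
Total: 24.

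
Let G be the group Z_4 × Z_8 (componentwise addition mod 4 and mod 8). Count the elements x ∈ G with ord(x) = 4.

12

An element (a,b) has order lcm(ord(a), ord(b)); count pairs with lcm equal to 4.
Enumerating gives 12 such elements.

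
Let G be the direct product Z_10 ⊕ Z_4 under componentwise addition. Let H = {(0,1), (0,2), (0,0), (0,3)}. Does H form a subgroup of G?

Yes

|H| = 4 divides |G| = 40, consistent with Lagrange.
H contains the identity, every element's inverse is in H, and H is closed under +: it is a subgroup.
In fact H = ⟨(0,1)⟩.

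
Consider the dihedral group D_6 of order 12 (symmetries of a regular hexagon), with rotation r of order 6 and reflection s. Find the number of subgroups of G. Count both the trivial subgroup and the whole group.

16

|G| = 12, so by Lagrange every subgroup order divides 12. Divisors: 1, 2, 3, 4, 6, 12.
Subgroups by order — order 1: 1; order 2: 7; order 3: 1; order 4: 3; order 6: 3; order 12: 1.
Total: 1 + 7 + 1 + 3 + 3 + 1 = 16.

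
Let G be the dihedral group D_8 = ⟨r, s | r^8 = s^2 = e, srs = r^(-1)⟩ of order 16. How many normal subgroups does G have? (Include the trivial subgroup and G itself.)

7

G has 19 subgroups. Checking conjugation-invariance by order — order 1: 1/1 normal; order 2: 1/9 normal; order 4: 1/5 normal; order 8: 3/3 normal; order 16: 1/1 normal.
Total normal subgroups: 7.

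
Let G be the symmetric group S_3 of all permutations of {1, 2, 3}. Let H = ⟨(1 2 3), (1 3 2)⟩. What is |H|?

3

|⟨(1 2 3)⟩| = 3 and |⟨(1 3 2)⟩| = 3, so |H| is a multiple of lcm(3, 3) = 3 and divides |G| = 6.
Closing under the operation: H = {e, (1 2 3), (1 3 2)}, so |H| = 3.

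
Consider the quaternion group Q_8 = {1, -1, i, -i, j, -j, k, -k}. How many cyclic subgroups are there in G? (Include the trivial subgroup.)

5

Group the elements of G by the cyclic subgroup they generate; each cyclic subgroup of order d accounts for φ(d) elements.
Cyclic subgroups by order — order 1: 1; order 2: 1; order 4: 3.
Total: 5.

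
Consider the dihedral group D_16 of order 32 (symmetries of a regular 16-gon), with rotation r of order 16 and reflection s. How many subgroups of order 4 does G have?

|G| = 32 and 4 | 32, so subgroups of order 4 are possible by Lagrange.
The subgroups of order 4 are: {e, r^8, r^2s, r^10s}; {e, r^8, r^3s, r^11s}; {e, r^4, r^8, r^12}; {e, r^8, r^4s, r^12s}; … (9 in all).
So G has 9 subgroups of order 4.

9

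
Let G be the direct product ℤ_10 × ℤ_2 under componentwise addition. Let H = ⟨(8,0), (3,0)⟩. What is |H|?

|⟨(8,0)⟩| = 5 and |⟨(3,0)⟩| = 10, so |H| is a multiple of lcm(5, 10) = 10 and divides |G| = 20.
Closing under the operation: H = {(0,0), (1,0), (2,0), (3,0), (4,0), (5,0), (6,0), (7,0), (8,0), (9,0)}, so |H| = 10.

10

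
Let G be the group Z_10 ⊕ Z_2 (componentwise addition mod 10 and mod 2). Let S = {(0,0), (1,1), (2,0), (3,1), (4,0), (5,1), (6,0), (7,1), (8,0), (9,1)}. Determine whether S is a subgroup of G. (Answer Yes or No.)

Yes

|S| = 10 divides |G| = 20, consistent with Lagrange.
S contains the identity, every element's inverse is in S, and S is closed under +: it is a subgroup.
In fact S = ⟨(7,1)⟩.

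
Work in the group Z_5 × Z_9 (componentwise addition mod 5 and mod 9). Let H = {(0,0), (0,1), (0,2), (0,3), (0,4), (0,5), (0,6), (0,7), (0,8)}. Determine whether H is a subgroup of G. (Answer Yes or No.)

|H| = 9 divides |G| = 45, consistent with Lagrange.
H contains the identity, every element's inverse is in H, and H is closed under +: it is a subgroup.
In fact H = ⟨(0,1)⟩.

Yes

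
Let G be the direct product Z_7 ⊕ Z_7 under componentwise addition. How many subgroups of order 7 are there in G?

|G| = 49 and 7 | 49, so subgroups of order 7 are possible by Lagrange.
The subgroups of order 7 are: {(0,0), (0,1), (0,2), (0,3), (0,4), (0,5), (0,6)}; {(0,0), (1,0), (2,0), (3,0), (4,0), (5,0), (6,0)}; {(0,0), (1,1), (2,2), (3,3), (4,4), (5,5), (6,6)}; {(0,0), (1,2), (2,4), (3,6), (4,1), (5,3), (6,5)}; … (8 in all).
So G has 8 subgroups of order 7.

8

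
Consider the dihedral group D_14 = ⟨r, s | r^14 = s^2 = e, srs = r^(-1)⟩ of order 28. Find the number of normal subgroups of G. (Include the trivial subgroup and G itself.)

7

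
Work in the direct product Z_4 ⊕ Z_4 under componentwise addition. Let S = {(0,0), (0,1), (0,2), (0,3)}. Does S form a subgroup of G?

Yes

|S| = 4 divides |G| = 16, consistent with Lagrange.
S contains the identity, every element's inverse is in S, and S is closed under +: it is a subgroup.
In fact S = ⟨(0,1)⟩.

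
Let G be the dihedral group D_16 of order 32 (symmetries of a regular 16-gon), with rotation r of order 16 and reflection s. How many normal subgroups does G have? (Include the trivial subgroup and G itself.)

8

G has 36 subgroups. Checking conjugation-invariance by order — order 1: 1/1 normal; order 2: 1/17 normal; order 4: 1/9 normal; order 8: 1/5 normal; order 16: 3/3 normal; order 32: 1/1 normal.
Total normal subgroups: 8.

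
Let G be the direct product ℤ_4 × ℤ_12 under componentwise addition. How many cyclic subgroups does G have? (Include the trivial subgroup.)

20

Group the elements of G by the cyclic subgroup they generate; each cyclic subgroup of order d accounts for φ(d) elements.
Cyclic subgroups by order — order 1: 1; order 2: 3; order 3: 1; order 4: 6; order 6: 3; order 12: 6.
Total: 20.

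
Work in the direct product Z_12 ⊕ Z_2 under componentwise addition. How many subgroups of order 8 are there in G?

1

|G| = 24 and 8 | 24, so subgroups of order 8 are possible by Lagrange.
The subgroups of order 8 are: {(0,0), (0,1), (3,0), (3,1), (6,0), (6,1), (9,0), (9,1)}.
So G has 1 subgroup of order 8.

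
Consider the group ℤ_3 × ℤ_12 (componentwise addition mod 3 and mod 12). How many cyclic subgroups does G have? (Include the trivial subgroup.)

15

Each element a generates a cyclic subgroup ⟨a⟩; distinct elements may generate the same one (a cyclic group of order d has φ(d) generators).
Cyclic subgroups by order — order 1: 1; order 2: 1; order 3: 4; order 4: 1; order 6: 4; order 12: 4.
Total: 15.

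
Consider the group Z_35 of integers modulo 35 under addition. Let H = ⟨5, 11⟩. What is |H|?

|⟨5⟩| = 7 and |⟨11⟩| = 35, so |H| is a multiple of lcm(7, 35) = 35 and divides |G| = 35.
Closing {5, 11} under the group operation gives all of G, so |H| = 35.

35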